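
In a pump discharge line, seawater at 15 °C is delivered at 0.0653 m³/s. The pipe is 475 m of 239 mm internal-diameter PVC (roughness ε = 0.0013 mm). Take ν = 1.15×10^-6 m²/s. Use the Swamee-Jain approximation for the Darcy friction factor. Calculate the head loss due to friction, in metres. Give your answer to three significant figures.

V = 4Q/(πD²) = 4·0.0653/(π·0.239²) = 1.456 m/s
Re = VD/ν = 1.456·0.239/1.15×10^-6 = 3.03×10^5 → turbulent
ε/D = 0.0013/239 = 5.44×10^-6
Swamee-Jain: f = 0.01442
h_f = f(L/D)V²/(2g) = 0.01442·(475/0.239)·1.456²/(2·9.81) = 3.094 m

h_f ≈ 3.09 m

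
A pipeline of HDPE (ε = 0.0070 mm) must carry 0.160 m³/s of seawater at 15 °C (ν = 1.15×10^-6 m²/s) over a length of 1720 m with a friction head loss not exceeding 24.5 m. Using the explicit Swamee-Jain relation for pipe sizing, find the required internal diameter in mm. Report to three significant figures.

D ≈ 290 mm

Swamee-Jain (Type III): D = 0.66·[ε^1.25·(LQ²/(gh_f))^4.75 + ν·Q^9.4·(L/(gh_f))^5.2]^0.04
LQ²/(gh_f) = 0.1832; L/(gh_f) = 7.156
Term 1 = ε^1.25·(…)^4.75 = 1.14×10^-10; Term 2 = ν·Q^9.4·(…)^5.2 = 1.06×10^-9
D = 0.66·(1.14×10^-10 + 1.06×10^-9)^0.04 = 0.2899 m = 290 mm
Check: V = 2.42 m/s, Re = 6.11×10^5, f = 0.01306, h_f = 23.2 m ≈ 24.5 m ✓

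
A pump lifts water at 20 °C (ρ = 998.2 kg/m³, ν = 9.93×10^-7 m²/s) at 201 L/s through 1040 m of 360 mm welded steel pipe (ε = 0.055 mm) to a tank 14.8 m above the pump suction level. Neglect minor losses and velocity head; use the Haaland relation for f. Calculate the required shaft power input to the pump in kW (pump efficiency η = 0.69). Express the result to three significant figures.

P_shaft ≈ 65.8 kW

V = 4Q/(πD²) = 1.975 m/s; Re = 7.16×10^5; ε/D = 1.53×10^-4; f = 0.01437
h_f = f(L/D)V²/2g = 8.253 m
Total head H = z + h_f = 14.8 + 8.253 = 23.05 m
P_hyd = ρgQH = 998.2·9.81·0.201·23.05 = 45.37 kW
P_shaft = P_hyd/η = 45.37/0.69 = 65.76 kW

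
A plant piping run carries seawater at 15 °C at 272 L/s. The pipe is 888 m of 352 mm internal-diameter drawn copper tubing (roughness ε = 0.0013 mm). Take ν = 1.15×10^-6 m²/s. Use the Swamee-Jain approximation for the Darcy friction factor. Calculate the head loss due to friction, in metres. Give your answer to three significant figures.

h_f ≈ 12.1 m

V = 4Q/(πD²) = 4·0.272/(π·0.352²) = 2.795 m/s
Re = VD/ν = 2.795·0.352/1.15×10^-6 = 8.56×10^5 → turbulent
ε/D = 0.0013/352 = 3.69×10^-6
Swamee-Jain: f = 0.01200
h_f = f(L/D)V²/(2g) = 0.01200·(888/0.352)·2.795²/(2·9.81) = 12.06 m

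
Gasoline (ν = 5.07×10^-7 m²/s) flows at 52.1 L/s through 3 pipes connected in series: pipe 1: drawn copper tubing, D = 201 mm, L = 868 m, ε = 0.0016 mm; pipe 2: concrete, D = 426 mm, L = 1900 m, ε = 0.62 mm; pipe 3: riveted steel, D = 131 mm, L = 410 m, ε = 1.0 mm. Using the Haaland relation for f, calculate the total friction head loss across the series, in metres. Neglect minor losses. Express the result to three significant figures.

H ≈ 91.1 m

Pipe 1: V = 1.642 m/s, Re = 6.51×10^5, ε/D = 7.96×10^-6, f = 0.01257, h_1 = f(L/D)V²/2g = 7.462 m
Pipe 2: V = 0.3655 m/s, Re = 3.07×10^5, ε/D = 0.00146, f = 0.02225, h_2 = f(L/D)V²/2g = 0.6757 m
Pipe 3: V = 3.865 m/s, Re = 9.99×10^5, ε/D = 0.00763, f = 0.03480, h_3 = f(L/D)V²/2g = 82.95 m
Series → Q common, losses add: H = Σh = 91.09 m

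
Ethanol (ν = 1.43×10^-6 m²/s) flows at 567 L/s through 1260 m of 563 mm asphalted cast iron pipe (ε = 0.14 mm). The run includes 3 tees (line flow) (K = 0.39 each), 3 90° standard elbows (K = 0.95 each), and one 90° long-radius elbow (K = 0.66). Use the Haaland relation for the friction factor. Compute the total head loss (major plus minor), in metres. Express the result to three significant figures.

V = 4Q/(πD²) = 2.278 m/s; V²/2g = 0.2644 m
Re = 8.97×10^5, ε/D = 2.49×10^-4 → f = 0.01519 (Haaland)
Major: h_f = f(L/D)·V²/2g = 0.01519·2238·0.2644 = 8.987 m
Minor: ΣK = 4.68; h_m = ΣK·V²/2g = 1.237 m
Total H_L = 8.987 + 1.237 = 10.22 m

H_L ≈ 10.2 m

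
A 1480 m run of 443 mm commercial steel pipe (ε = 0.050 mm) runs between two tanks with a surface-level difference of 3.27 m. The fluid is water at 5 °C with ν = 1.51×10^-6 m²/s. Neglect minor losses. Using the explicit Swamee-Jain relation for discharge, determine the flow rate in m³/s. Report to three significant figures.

Swamee-Jain (Type II): Q = -0.965·√(gD⁵h_f/L)·ln[ε/(3.7D) + √(3.17ν²L/(gD³h_f))]
√(gD⁵h_f/L) = √(9.81·0.443⁵·3.27/1480) = 0.01923
ε/(3.7D) = 3.05×10^-5; √(3.17ν²L/(gD³h_f)) = 6.19×10^-5
Q = -0.965·0.01923·ln(9.244×10^-5) = 0.1724 m³/s
Check: V = 1.12 m/s, Re = 3.28×10^5, f = 0.01537, h_f = 3.27 m ≈ 3.27 m ✓

Q ≈ 0.172 m³/s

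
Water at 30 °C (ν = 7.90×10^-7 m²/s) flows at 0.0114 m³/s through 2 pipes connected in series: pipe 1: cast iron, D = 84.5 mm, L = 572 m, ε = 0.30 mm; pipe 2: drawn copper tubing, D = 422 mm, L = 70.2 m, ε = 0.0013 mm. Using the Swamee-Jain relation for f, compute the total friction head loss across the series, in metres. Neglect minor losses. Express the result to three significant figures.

H ≈ 40.2 m

Pipe 1: V = 2.033 m/s, Re = 2.17×10^5, ε/D = 0.00355, f = 0.02817, h_1 = f(L/D)V²/2g = 40.17 m
Pipe 2: V = 0.08151 m/s, Re = 4.35×10^4, ε/D = 3.08×10^-6, f = 0.02144, h_2 = f(L/D)V²/2g = 0.001207 m
Series → Q common, losses add: H = Σh = 40.17 m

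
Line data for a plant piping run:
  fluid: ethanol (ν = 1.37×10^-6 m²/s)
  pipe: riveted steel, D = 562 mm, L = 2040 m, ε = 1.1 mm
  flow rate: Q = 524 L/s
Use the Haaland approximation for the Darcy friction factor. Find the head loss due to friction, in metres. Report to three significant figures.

h_f ≈ 19.4 m

V = 4Q/(πD²) = 4·0.524/(π·0.562²) = 2.112 m/s
Re = VD/ν = 2.112·0.562/1.37×10^-6 = 8.67×10^5 → turbulent
ε/D = 1.1/562 = 0.00196
Haaland: f = 0.02352
h_f = f(L/D)V²/(2g) = 0.02352·(2040/0.562)·2.112²/(2·9.81) = 19.42 m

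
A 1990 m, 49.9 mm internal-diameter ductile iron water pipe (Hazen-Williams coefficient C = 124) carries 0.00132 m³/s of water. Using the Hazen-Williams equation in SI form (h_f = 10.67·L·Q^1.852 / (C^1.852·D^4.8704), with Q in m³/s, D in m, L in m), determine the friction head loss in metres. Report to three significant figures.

h_f ≈ 28.7 m

h_f = 10.67·1990·0.00132^1.852 / (124^1.852·0.0499^4.8704) = 28.71 m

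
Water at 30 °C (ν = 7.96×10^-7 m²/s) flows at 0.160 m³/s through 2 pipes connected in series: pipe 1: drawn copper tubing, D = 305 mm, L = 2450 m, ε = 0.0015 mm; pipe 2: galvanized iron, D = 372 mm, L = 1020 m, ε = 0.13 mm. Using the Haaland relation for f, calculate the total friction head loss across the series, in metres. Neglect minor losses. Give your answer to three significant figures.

Pipe 1: V = 2.190 m/s, Re = 8.39×10^5, ε/D = 4.92×10^-6, f = 0.01201, h_1 = f(L/D)V²/2g = 23.58 m
Pipe 2: V = 1.472 m/s, Re = 6.88×10^5, ε/D = 3.49×10^-4, f = 0.01627, h_2 = f(L/D)V²/2g = 4.928 m
Series → Q common, losses add: H = Σh = 28.51 m

H ≈ 28.5 m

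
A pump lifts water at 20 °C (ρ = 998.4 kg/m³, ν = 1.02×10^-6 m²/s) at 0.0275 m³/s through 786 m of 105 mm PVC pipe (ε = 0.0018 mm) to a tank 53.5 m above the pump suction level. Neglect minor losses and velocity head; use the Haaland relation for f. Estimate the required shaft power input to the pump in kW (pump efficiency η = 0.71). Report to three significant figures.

P_shaft ≈ 41.1 kW

V = 4Q/(πD²) = 3.176 m/s; Re = 3.27×10^5; ε/D = 1.71×10^-5; f = 0.01426
h_f = f(L/D)V²/2g = 54.89 m
Total head H = z + h_f = 53.5 + 54.89 = 108.4 m
P_hyd = ρgQH = 998.4·9.81·0.0275·108.4 = 29.19 kW
P_shaft = P_hyd/η = 29.19/0.71 = 41.12 kW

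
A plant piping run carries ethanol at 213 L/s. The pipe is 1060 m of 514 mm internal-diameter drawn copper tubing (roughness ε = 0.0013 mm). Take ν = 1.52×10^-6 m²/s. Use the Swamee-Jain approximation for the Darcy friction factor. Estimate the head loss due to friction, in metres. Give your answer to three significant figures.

h_f ≈ 1.55 m

V = 4Q/(πD²) = 4·0.213/(π·0.514²) = 1.027 m/s
Re = VD/ν = 1.027·0.514/1.52×10^-6 = 3.47×10^5 → turbulent
ε/D = 0.0013/514 = 2.53×10^-6
Swamee-Jain: f = 0.01402
h_f = f(L/D)V²/(2g) = 0.01402·(1060/0.514)·1.027²/(2·9.81) = 1.553 m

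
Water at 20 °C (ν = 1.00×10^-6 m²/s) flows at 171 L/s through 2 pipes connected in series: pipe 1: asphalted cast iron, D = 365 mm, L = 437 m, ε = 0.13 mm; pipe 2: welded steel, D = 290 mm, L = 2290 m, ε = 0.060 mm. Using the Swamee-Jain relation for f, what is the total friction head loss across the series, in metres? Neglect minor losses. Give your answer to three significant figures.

Pipe 1: V = 1.634 m/s, Re = 5.97×10^5, ε/D = 3.56×10^-4, f = 0.01663, h_1 = f(L/D)V²/2g = 2.710 m
Pipe 2: V = 2.589 m/s, Re = 7.51×10^5, ε/D = 2.07×10^-4, f = 0.01511, h_2 = f(L/D)V²/2g = 40.75 m
Series → Q common, losses add: H = Σh = 43.46 m

H ≈ 43.5 m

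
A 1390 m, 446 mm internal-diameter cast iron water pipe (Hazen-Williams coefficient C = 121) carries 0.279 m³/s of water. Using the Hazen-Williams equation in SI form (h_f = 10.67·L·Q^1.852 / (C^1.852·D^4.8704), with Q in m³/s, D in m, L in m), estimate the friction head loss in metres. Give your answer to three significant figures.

h_f = 10.67·1390·0.279^1.852 / (121^1.852·0.446^4.8704) = 9.886 m

h_f ≈ 9.89 m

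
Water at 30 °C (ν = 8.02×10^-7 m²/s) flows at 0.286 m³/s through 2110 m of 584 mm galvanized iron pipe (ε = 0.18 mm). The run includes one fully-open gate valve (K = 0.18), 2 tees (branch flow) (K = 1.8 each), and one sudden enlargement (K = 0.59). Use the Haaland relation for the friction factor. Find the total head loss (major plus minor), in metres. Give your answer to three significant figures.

H_L ≈ 3.58 m

V = 4Q/(πD²) = 1.068 m/s; V²/2g = 0.05810 m
Re = 7.77×10^5, ε/D = 3.08×10^-4 → f = 0.01584 (Haaland)
Major: h_f = f(L/D)·V²/2g = 0.01584·3613·0.05810 = 3.325 m
Minor: ΣK = 4.37; h_m = ΣK·V²/2g = 0.2539 m
Total H_L = 3.325 + 0.2539 = 3.579 m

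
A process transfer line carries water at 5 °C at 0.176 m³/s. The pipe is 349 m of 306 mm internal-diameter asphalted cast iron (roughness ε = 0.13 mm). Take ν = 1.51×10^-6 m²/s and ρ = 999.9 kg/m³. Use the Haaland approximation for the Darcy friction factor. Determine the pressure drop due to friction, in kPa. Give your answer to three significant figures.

V = 4Q/(πD²) = 4·0.176/(π·0.306²) = 2.393 m/s
Re = VD/ν = 2.393·0.306/1.51×10^-6 = 4.85×10^5 → turbulent
ε/D = 0.13/306 = 4.25×10^-4
Haaland: f = 0.01711
h_f = f(L/D)V²/(2g) = 0.01711·(349/0.306)·2.393²/(2·9.81) = 5.696 m
Δp = ρg·h_f = 999.9·9.81·5.696 = 55.87 kPa

Δp ≈ 55.9 kPa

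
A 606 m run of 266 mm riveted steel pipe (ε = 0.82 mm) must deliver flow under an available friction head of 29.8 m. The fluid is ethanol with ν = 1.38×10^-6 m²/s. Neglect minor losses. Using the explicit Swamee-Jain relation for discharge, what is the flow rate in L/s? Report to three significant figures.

Swamee-Jain (Type II): Q = -0.965·√(gD⁵h_f/L)·ln[ε/(3.7D) + √(3.17ν²L/(gD³h_f))]
√(gD⁵h_f/L) = √(9.81·0.266⁵·29.8/606) = 0.02535
ε/(3.7D) = 8.33×10^-4; √(3.17ν²L/(gD³h_f)) = 2.58×10^-5
Q = -0.965·0.02535·ln(8.589×10^-4) = 0.1727 m³/s
Check: V = 3.11 m/s, Re = 5.99×10^5, f = 0.02669, h_f = 29.9 m ≈ 29.8 m ✓

Q ≈ 173 L/s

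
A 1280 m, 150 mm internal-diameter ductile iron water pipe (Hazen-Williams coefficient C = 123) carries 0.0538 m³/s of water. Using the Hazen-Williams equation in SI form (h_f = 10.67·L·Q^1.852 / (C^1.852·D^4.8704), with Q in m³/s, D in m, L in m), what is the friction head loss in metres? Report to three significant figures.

h_f ≈ 84.5 m

h_f = 10.67·1280·0.0538^1.852 / (123^1.852·0.150^4.8704) = 84.54 m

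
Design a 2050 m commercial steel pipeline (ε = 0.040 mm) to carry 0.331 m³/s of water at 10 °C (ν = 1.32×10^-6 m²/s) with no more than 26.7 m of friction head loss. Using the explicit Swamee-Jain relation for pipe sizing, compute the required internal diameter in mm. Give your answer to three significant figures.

D ≈ 398 mm

Swamee-Jain (Type III): D = 0.66·[ε^1.25·(LQ²/(gh_f))^4.75 + ν·Q^9.4·(L/(gh_f))^5.2]^0.04
LQ²/(gh_f) = 0.8575; L/(gh_f) = 7.827
Term 1 = ε^1.25·(…)^4.75 = 1.53×10^-6; Term 2 = ν·Q^9.4·(…)^5.2 = 1.79×10^-6
D = 0.66·(1.53×10^-6 + 1.79×10^-6)^0.04 = 0.3985 m = 398 mm
Check: V = 2.65 m/s, Re = 8.01×10^5, f = 0.01378, h_f = 25.4 m ≈ 26.7 m ✓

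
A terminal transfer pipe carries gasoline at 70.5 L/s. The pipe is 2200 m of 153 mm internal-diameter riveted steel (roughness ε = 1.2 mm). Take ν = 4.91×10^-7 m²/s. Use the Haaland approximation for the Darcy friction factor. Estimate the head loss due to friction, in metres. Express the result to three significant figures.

V = 4Q/(πD²) = 4·0.0705/(π·0.153²) = 3.835 m/s
Re = VD/ν = 3.835·0.153/4.91×10^-7 = 1.19×10^6 → turbulent
ε/D = 1.2/153 = 0.00784
Haaland: f = 0.03510
h_f = f(L/D)V²/(2g) = 0.03510·(2200/0.153)·3.835²/(2·9.81) = 378.2 m

h_f ≈ 378 m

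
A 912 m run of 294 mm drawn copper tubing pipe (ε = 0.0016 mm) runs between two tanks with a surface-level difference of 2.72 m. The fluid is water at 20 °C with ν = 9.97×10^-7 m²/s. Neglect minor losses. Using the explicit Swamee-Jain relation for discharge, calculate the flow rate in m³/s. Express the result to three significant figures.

Q ≈ 0.0744 m³/s

Swamee-Jain (Type II): Q = -0.965·√(gD⁵h_f/L)·ln[ε/(3.7D) + √(3.17ν²L/(gD³h_f))]
√(gD⁵h_f/L) = √(9.81·0.294⁵·2.72/912) = 0.008017
ε/(3.7D) = 1.47×10^-6; √(3.17ν²L/(gD³h_f)) = 6.51×10^-5
Q = -0.965·0.008017·ln(6.657×10^-5) = 0.07440 m³/s
Check: V = 1.10 m/s, Re = 3.23×10^5, f = 0.01424, h_f = 2.70 m ≈ 2.72 m ✓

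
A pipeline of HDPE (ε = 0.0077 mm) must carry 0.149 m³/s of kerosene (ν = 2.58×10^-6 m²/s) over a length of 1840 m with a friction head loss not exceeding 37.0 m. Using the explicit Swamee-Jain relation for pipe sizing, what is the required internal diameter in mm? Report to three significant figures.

Swamee-Jain (Type III): D = 0.66·[ε^1.25·(LQ²/(gh_f))^4.75 + ν·Q^9.4·(L/(gh_f))^5.2]^0.04
LQ²/(gh_f) = 0.1125; L/(gh_f) = 5.069
Term 1 = ε^1.25·(…)^4.75 = 1.26×10^-11; Term 2 = ν·Q^9.4·(…)^5.2 = 2.02×10^-10
D = 0.66·(1.26×10^-11 + 2.02×10^-10)^0.04 = 0.2709 m = 271 mm
Check: V = 2.59 m/s, Re = 2.71×10^5, f = 0.01496, h_f = 34.6 m ≈ 37.0 m ✓

D ≈ 271 mm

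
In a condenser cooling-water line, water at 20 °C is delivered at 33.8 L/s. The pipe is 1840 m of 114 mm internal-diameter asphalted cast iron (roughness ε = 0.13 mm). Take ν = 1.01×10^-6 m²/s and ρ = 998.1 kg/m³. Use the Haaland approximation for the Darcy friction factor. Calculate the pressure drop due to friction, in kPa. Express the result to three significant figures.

V = 4Q/(πD²) = 4·0.0338/(π·0.114²) = 3.311 m/s
Re = VD/ν = 3.311·0.114/1.01×10^-6 = 3.74×10^5 → turbulent
ε/D = 0.13/114 = 0.00114
Haaland: f = 0.02095
h_f = f(L/D)V²/(2g) = 0.02095·(1840/0.114)·3.311²/(2·9.81) = 189.0 m
Δp = ρg·h_f = 998.1·9.81·189.0 = 1850 kPa

Δp ≈ 1850 kPa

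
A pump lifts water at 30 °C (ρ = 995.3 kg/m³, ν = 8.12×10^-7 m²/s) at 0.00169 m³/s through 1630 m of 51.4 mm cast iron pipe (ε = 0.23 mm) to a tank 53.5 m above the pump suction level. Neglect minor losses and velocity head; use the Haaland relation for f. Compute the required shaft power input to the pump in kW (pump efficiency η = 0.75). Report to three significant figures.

V = 4Q/(πD²) = 0.8145 m/s; Re = 5.16×10^4; ε/D = 0.00447; f = 0.03115
h_f = f(L/D)V²/2g = 33.40 m
Total head H = z + h_f = 53.5 + 33.40 = 86.90 m
P_hyd = ρgQH = 995.3·9.81·0.00169·86.90 = 1.434 kW
P_shaft = P_hyd/η = 1.434/0.75 = 1.912 kW

P_shaft ≈ 1.91 kW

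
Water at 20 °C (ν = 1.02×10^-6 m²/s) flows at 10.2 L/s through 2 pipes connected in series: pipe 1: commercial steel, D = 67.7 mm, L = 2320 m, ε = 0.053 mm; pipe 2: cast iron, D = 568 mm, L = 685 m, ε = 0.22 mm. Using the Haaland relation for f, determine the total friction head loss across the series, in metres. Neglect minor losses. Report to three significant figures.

Pipe 1: V = 2.834 m/s, Re = 1.88×10^5, ε/D = 7.83×10^-4, f = 0.02008, h_1 = f(L/D)V²/2g = 281.6 m
Pipe 2: V = 0.04025 m/s, Re = 2.24×10^4, ε/D = 3.87×10^-4, f = 0.02577, h_2 = f(L/D)V²/2g = 0.002567 m
Series → Q common, losses add: H = Σh = 281.6 m

H ≈ 282 m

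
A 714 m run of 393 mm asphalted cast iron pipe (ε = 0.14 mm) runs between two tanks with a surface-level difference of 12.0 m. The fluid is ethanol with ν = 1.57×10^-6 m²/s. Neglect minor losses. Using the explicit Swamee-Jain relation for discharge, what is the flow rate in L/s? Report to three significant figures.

Swamee-Jain (Type II): Q = -0.965·√(gD⁵h_f/L)·ln[ε/(3.7D) + √(3.17ν²L/(gD³h_f))]
√(gD⁵h_f/L) = √(9.81·0.393⁵·12.0/714) = 0.03931
ε/(3.7D) = 9.63×10^-5; √(3.17ν²L/(gD³h_f)) = 2.79×10^-5
Q = -0.965·0.03931·ln(1.242×10^-4) = 0.3412 m³/s
Check: V = 2.81 m/s, Re = 7.04×10^5, f = 0.01649, h_f = 12.1 m ≈ 12.0 m ✓

Q ≈ 341 L/s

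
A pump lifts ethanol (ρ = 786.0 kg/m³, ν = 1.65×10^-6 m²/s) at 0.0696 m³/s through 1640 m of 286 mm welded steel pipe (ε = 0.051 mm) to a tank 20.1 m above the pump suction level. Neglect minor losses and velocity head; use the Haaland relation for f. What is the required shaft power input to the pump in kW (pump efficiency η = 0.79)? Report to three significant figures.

P_shaft ≈ 17.6 kW

V = 4Q/(πD²) = 1.083 m/s; Re = 1.88×10^5; ε/D = 1.78×10^-4; f = 0.01688
h_f = f(L/D)V²/2g = 5.789 m
Total head H = z + h_f = 20.1 + 5.789 = 25.89 m
P_hyd = ρgQH = 786.0·9.81·0.0696·25.89 = 13.89 kW
P_shaft = P_hyd/η = 13.89/0.79 = 17.59 kW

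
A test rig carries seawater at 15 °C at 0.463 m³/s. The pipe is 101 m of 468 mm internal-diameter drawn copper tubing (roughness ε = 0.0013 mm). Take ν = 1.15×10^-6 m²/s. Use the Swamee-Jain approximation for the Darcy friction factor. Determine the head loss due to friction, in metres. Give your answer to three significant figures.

h_f ≈ 0.917 m

V = 4Q/(πD²) = 4·0.463/(π·0.468²) = 2.692 m/s
Re = VD/ν = 2.692·0.468/1.15×10^-6 = 1.10×10^6 → turbulent
ε/D = 0.0013/468 = 2.78×10^-6
Swamee-Jain: f = 0.01151
h_f = f(L/D)V²/(2g) = 0.01151·(101/0.468)·2.692²/(2·9.81) = 0.9168 m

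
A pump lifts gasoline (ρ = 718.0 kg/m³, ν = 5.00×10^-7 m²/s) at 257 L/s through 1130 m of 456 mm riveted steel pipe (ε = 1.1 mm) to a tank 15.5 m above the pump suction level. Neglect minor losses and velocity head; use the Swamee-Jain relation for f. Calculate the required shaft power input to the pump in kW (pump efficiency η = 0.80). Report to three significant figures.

P_shaft ≈ 52.6 kW

V = 4Q/(πD²) = 1.574 m/s; Re = 1.44×10^6; ε/D = 0.00241; f = 0.02480
h_f = f(L/D)V²/2g = 7.757 m
Total head H = z + h_f = 15.5 + 7.757 = 23.26 m
P_hyd = ρgQH = 718.0·9.81·0.257·23.26 = 42.10 kW
P_shaft = P_hyd/η = 42.10/0.80 = 52.63 kW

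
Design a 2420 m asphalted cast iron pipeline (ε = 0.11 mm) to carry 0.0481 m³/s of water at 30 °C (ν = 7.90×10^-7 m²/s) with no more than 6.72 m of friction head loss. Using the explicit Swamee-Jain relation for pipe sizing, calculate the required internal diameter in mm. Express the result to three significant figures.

Swamee-Jain (Type III): D = 0.66·[ε^1.25·(LQ²/(gh_f))^4.75 + ν·Q^9.4·(L/(gh_f))^5.2]^0.04
LQ²/(gh_f) = 0.08493; L/(gh_f) = 36.71
Term 1 = ε^1.25·(…)^4.75 = 9.22×10^-11; Term 2 = ν·Q^9.4·(…)^5.2 = 4.43×10^-11
D = 0.66·(9.22×10^-11 + 4.43×10^-11)^0.04 = 0.2660 m = 266 mm
Check: V = 0.865 m/s, Re = 2.91×10^5, f = 0.01785, h_f = 6.20 m ≈ 6.72 m ✓

D ≈ 266 mm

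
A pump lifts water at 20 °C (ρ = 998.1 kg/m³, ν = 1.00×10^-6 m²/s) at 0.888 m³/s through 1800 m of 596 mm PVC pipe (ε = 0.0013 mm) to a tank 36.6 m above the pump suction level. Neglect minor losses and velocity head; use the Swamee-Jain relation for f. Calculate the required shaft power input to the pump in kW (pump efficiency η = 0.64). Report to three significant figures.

V = 4Q/(πD²) = 3.183 m/s; Re = 1.90×10^6; ε/D = 2.18×10^-6; f = 0.01053
h_f = f(L/D)V²/2g = 16.43 m
Total head H = z + h_f = 36.6 + 16.43 = 53.03 m
P_hyd = ρgQH = 998.1·9.81·0.888·53.03 = 461.0 kW
P_shaft = P_hyd/η = 461.0/0.64 = 720.4 kW

P_shaft ≈ 720 kW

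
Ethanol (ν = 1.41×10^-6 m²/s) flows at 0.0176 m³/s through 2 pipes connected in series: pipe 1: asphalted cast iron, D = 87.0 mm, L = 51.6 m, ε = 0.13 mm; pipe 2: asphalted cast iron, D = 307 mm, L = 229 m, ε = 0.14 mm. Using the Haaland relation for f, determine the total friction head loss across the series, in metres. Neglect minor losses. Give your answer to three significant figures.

H ≈ 6.08 m

Pipe 1: V = 2.961 m/s, Re = 1.83×10^5, ε/D = 0.00149, f = 0.02279, h_1 = f(L/D)V²/2g = 6.038 m
Pipe 2: V = 0.2378 m/s, Re = 5.18×10^4, ε/D = 4.56×10^-4, f = 0.02198, h_2 = f(L/D)V²/2g = 0.04725 m
Series → Q common, losses add: H = Σh = 6.085 m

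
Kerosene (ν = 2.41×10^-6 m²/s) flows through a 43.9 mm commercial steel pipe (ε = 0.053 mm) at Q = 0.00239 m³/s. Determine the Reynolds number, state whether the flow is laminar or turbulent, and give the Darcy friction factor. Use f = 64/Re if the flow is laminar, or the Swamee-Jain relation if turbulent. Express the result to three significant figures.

V = 4Q/(πD²) = 1.579 m/s
Re = VD/ν = 1.579·0.0439/2.41×10^-6 = 2.88×10^4
Re > 4000 → turbulent; ε/D = 0.00121
Swamee-Jain: f = 0.02681

Re ≈ 2.88×10^4; turbulent; f ≈ 0.0268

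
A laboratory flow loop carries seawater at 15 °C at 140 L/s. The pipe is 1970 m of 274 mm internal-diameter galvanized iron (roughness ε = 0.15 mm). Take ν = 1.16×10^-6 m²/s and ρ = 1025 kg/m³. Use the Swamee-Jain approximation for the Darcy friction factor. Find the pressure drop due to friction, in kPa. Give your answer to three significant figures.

V = 4Q/(πD²) = 4·0.140/(π·0.274²) = 2.374 m/s
Re = VD/ν = 2.374·0.274/1.16×10^-6 = 5.61×10^5 → turbulent
ε/D = 0.15/274 = 5.47×10^-4
Swamee-Jain: f = 0.01797
h_f = f(L/D)V²/(2g) = 0.01797·(1970/0.274)·2.374²/(2·9.81) = 37.13 m
Δp = ρg·h_f = 1025·9.81·37.13 = 373.4 kPa

Δp ≈ 373 kPa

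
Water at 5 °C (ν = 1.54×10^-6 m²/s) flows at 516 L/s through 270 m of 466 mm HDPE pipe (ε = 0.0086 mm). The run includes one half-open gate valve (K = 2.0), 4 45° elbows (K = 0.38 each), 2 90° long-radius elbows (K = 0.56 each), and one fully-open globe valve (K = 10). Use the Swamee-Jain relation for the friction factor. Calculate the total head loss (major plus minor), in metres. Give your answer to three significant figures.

V = 4Q/(πD²) = 3.025 m/s; V²/2g = 0.4665 m
Re = 9.15×10^5, ε/D = 1.85×10^-5 → f = 0.01220 (Swamee-Jain)
Major: h_f = f(L/D)·V²/2g = 0.01220·579.4·0.4665 = 3.298 m
Minor: ΣK = 14.6; h_m = ΣK·V²/2g = 6.830 m
Total H_L = 3.298 + 6.830 = 10.13 m

H_L ≈ 10.1 m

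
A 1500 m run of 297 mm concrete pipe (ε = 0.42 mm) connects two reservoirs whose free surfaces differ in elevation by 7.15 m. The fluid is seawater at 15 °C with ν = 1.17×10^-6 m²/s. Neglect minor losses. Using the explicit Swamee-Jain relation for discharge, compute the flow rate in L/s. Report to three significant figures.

Q ≈ 77.5 L/s

Swamee-Jain (Type II): Q = -0.965·√(gD⁵h_f/L)·ln[ε/(3.7D) + √(3.17ν²L/(gD³h_f))]
√(gD⁵h_f/L) = √(9.81·0.297⁵·7.15/1500) = 0.01040
ε/(3.7D) = 3.82×10^-4; √(3.17ν²L/(gD³h_f)) = 5.95×10^-5
Q = -0.965·0.01040·ln(4.417×10^-4) = 0.07749 m³/s
Check: V = 1.12 m/s, Re = 2.84×10^5, f = 0.02236, h_f = 7.20 m ≈ 7.15 m ✓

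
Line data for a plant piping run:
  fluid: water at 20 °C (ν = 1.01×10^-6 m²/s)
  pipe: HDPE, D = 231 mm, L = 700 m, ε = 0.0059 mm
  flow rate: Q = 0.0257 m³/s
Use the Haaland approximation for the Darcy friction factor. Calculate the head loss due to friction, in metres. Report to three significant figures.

V = 4Q/(πD²) = 4·0.0257/(π·0.231²) = 0.6132 m/s
Re = VD/ν = 0.6132·0.231/1.01×10^-6 = 1.40×10^5 → turbulent
ε/D = 0.0059/231 = 2.55×10^-5
Haaland: f = 0.01676
h_f = f(L/D)V²/(2g) = 0.01676·(700/0.231)·0.6132²/(2·9.81) = 0.9732 m

h_f ≈ 0.973 m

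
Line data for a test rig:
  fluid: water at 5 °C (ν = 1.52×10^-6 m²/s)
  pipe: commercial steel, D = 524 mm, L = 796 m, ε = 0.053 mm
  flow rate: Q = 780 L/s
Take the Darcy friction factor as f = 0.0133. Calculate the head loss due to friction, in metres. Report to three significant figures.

V = 4Q/(πD²) = 4·0.780/(π·0.524²) = 3.617 m/s
h_f = f(L/D)V²/(2g) = 0.01330·(796/0.524)·3.617²/(2·9.81) = 13.47 m

h_f ≈ 13.5 m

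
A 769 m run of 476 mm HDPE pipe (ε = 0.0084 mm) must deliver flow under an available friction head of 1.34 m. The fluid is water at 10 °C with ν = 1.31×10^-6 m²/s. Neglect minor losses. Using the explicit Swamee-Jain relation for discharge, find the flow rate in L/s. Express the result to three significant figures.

Q ≈ 192 L/s

Swamee-Jain (Type II): Q = -0.965·√(gD⁵h_f/L)·ln[ε/(3.7D) + √(3.17ν²L/(gD³h_f))]
√(gD⁵h_f/L) = √(9.81·0.476⁵·1.34/769) = 0.02044
ε/(3.7D) = 4.77×10^-6; √(3.17ν²L/(gD³h_f)) = 5.43×10^-5
Q = -0.965·0.02044·ln(5.909×10^-5) = 0.1920 m³/s
Check: V = 1.08 m/s, Re = 3.92×10^5, f = 0.01392, h_f = 1.33 m ≈ 1.34 m ✓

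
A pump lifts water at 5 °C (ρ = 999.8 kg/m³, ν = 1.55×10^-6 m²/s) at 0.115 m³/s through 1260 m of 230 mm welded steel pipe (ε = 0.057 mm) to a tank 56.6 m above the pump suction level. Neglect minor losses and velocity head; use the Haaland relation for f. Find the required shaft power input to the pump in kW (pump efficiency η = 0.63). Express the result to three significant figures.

V = 4Q/(πD²) = 2.768 m/s; Re = 4.11×10^5; ε/D = 2.48×10^-4; f = 0.01596
h_f = f(L/D)V²/2g = 34.15 m
Total head H = z + h_f = 56.6 + 34.15 = 90.75 m
P_hyd = ρgQH = 999.8·9.81·0.115·90.75 = 102.4 kW
P_shaft = P_hyd/η = 102.4/0.63 = 162.5 kW

P_shaft ≈ 162 kW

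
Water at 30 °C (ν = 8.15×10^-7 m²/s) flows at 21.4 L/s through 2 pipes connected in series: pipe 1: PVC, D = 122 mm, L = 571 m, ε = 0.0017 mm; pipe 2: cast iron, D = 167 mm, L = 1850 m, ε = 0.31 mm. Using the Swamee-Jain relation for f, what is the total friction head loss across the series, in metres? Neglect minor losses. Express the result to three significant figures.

Pipe 1: V = 1.831 m/s, Re = 2.74×10^5, ε/D = 1.39×10^-5, f = 0.01478, h_1 = f(L/D)V²/2g = 11.81 m
Pipe 2: V = 0.9770 m/s, Re = 2.00×10^5, ε/D = 0.00186, f = 0.02407, h_2 = f(L/D)V²/2g = 12.97 m
Series → Q common, losses add: H = Σh = 24.79 m

H ≈ 24.8 m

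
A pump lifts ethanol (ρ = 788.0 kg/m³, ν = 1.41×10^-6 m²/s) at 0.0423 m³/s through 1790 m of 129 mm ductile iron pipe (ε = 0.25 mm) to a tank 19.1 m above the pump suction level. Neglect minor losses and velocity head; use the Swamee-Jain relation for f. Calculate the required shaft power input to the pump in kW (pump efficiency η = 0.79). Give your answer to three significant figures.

V = 4Q/(πD²) = 3.236 m/s; Re = 2.96×10^5; ε/D = 0.00194; f = 0.02400
h_f = f(L/D)V²/2g = 177.8 m
Total head H = z + h_f = 19.1 + 177.8 = 196.9 m
P_hyd = ρgQH = 788.0·9.81·0.0423·196.9 = 64.38 kW
P_shaft = P_hyd/η = 64.38/0.79 = 81.49 kW

P_shaft ≈ 81.5 kW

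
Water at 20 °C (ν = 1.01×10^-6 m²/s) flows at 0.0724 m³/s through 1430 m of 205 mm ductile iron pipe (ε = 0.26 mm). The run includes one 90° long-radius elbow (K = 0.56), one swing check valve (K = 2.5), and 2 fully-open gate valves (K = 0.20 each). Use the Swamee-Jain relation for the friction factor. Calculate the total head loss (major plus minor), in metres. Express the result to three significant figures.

V = 4Q/(πD²) = 2.194 m/s; V²/2g = 0.2452 m
Re = 4.45×10^5, ε/D = 0.00127 → f = 0.02151 (Swamee-Jain)
Major: h_f = f(L/D)·V²/2g = 0.02151·6976·0.2452 = 36.80 m
Minor: ΣK = 3.46; h_m = ΣK·V²/2g = 0.8485 m
Total H_L = 36.80 + 0.8485 = 37.65 m

H_L ≈ 37.7 m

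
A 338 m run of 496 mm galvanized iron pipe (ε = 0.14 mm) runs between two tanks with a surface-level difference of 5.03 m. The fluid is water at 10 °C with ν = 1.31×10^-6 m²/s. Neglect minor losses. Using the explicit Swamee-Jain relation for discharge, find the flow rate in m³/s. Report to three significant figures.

Swamee-Jain (Type II): Q = -0.965·√(gD⁵h_f/L)·ln[ε/(3.7D) + √(3.17ν²L/(gD³h_f))]
√(gD⁵h_f/L) = √(9.81·0.496⁵·5.03/338) = 0.06620
ε/(3.7D) = 7.63×10^-5; √(3.17ν²L/(gD³h_f)) = 1.75×10^-5
Q = -0.965·0.06620·ln(9.376×10^-5) = 0.5925 m³/s
Check: V = 3.07 m/s, Re = 1.16×10^6, f = 0.01550, h_f = 5.06 m ≈ 5.03 m ✓

Q ≈ 0.593 m³/s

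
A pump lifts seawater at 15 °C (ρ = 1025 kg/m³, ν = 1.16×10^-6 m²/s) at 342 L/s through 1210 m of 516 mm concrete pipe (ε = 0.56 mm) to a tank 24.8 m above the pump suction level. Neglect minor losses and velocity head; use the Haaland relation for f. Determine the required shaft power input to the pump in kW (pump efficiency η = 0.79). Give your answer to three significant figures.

V = 4Q/(πD²) = 1.635 m/s; Re = 7.27×10^5; ε/D = 0.00109; f = 0.02042
h_f = f(L/D)V²/2g = 6.526 m
Total head H = z + h_f = 24.8 + 6.526 = 31.33 m
P_hyd = ρgQH = 1025·9.81·0.342·31.33 = 107.7 kW
P_shaft = P_hyd/η = 107.7/0.79 = 136.4 kW

P_shaft ≈ 136 kW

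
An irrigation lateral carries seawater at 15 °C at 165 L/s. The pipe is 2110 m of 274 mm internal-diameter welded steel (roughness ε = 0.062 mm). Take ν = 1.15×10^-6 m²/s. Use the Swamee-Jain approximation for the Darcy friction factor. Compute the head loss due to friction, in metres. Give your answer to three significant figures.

h_f ≈ 47.4 m

V = 4Q/(πD²) = 4·0.165/(π·0.274²) = 2.798 m/s
Re = VD/ν = 2.798·0.274/1.15×10^-6 = 6.67×10^5 → turbulent
ε/D = 0.062/274 = 2.26×10^-4
Swamee-Jain: f = 0.01542
h_f = f(L/D)V²/(2g) = 0.01542·(2110/0.274)·2.798²/(2·9.81) = 47.39 m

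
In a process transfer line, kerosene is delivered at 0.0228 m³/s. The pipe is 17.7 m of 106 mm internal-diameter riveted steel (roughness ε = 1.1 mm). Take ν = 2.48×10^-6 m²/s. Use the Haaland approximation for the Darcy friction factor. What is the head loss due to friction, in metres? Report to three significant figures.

V = 4Q/(πD²) = 4·0.0228/(π·0.106²) = 2.584 m/s
Re = VD/ν = 2.584·0.106/2.48×10^-6 = 1.10×10^5 → turbulent
ε/D = 1.1/106 = 0.0104
Haaland: f = 0.03896
h_f = f(L/D)V²/(2g) = 0.03896·(17.7/0.106)·2.584²/(2·9.81) = 2.213 m

h_f ≈ 2.21 m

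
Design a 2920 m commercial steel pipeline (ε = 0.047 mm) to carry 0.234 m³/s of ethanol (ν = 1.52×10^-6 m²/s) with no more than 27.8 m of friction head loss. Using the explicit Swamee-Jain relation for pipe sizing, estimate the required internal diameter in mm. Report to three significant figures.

D ≈ 375 mm

Swamee-Jain (Type III): D = 0.66·[ε^1.25·(LQ²/(gh_f))^4.75 + ν·Q^9.4·(L/(gh_f))^5.2]^0.04
LQ²/(gh_f) = 0.5863; L/(gh_f) = 10.71
Term 1 = ε^1.25·(…)^4.75 = 3.08×10^-7; Term 2 = ν·Q^9.4·(…)^5.2 = 4.04×10^-7
D = 0.66·(3.08×10^-7 + 4.04×10^-7)^0.04 = 0.3747 m = 375 mm
Check: V = 2.12 m/s, Re = 5.23×10^5, f = 0.01469, h_f = 26.3 m ≈ 27.8 m ✓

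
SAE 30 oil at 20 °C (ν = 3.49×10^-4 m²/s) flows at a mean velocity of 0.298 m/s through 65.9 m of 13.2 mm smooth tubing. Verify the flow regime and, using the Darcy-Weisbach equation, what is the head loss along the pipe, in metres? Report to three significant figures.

h_f ≈ 128 m

Re = VD/ν = 0.298·0.01320/3.49×10^-4 = 11.3 → laminar (Re < 2300)
f = 64/Re = 5.678
h_f = f(L/D)V²/(2g) = 5.678·(65.9/0.01320)·0.298²/(2·9.81) = 128.3 m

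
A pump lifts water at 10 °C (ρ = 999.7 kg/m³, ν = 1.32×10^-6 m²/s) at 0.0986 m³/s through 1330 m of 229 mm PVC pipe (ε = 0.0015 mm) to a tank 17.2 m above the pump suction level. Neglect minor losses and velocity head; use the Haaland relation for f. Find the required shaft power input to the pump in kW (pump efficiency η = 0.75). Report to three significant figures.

P_shaft ≈ 51.9 kW

V = 4Q/(πD²) = 2.394 m/s; Re = 4.15×10^5; ε/D = 6.55×10^-6; f = 0.01357
h_f = f(L/D)V²/2g = 23.02 m
Total head H = z + h_f = 17.2 + 23.02 = 40.22 m
P_hyd = ρgQH = 999.7·9.81·0.0986·40.22 = 38.90 kW
P_shaft = P_hyd/η = 38.90/0.75 = 51.86 kW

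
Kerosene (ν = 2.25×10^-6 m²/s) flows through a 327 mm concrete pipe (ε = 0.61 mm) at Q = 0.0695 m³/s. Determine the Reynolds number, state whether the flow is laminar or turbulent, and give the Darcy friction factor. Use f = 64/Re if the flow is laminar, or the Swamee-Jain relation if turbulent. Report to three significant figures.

V = 4Q/(πD²) = 0.8276 m/s
Re = VD/ν = 0.8276·0.327/2.25×10^-6 = 1.20×10^5
Re > 4000 → turbulent; ε/D = 0.00187
Swamee-Jain: f = 0.02469

Re ≈ 1.20×10^5; turbulent; f ≈ 0.0247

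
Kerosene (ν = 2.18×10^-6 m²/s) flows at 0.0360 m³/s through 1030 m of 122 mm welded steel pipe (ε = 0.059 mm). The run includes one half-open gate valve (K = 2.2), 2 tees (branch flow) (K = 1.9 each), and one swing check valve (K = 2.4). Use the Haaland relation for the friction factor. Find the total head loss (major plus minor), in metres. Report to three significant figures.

H_L ≈ 80.8 m

V = 4Q/(πD²) = 3.080 m/s; V²/2g = 0.4834 m
Re = 1.72×10^5, ε/D = 4.84×10^-4 → f = 0.01881 (Haaland)
Major: h_f = f(L/D)·V²/2g = 0.01881·8443·0.4834 = 76.75 m
Minor: ΣK = 8.40; h_m = ΣK·V²/2g = 4.060 m
Total H_L = 76.75 + 4.060 = 80.81 m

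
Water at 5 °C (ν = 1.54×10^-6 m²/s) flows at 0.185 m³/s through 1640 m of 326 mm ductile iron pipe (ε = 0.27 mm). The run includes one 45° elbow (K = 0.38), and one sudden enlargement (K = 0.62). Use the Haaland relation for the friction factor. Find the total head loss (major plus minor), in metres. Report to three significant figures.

V = 4Q/(πD²) = 2.216 m/s; V²/2g = 0.2504 m
Re = 4.69×10^5, ε/D = 8.28×10^-4 → f = 0.01944 (Haaland)
Major: h_f = f(L/D)·V²/2g = 0.01944·5031·0.2504 = 24.48 m
Minor: ΣK = 1.00; h_m = ΣK·V²/2g = 0.2504 m
Total H_L = 24.48 + 0.2504 = 24.73 m

H_L ≈ 24.7 m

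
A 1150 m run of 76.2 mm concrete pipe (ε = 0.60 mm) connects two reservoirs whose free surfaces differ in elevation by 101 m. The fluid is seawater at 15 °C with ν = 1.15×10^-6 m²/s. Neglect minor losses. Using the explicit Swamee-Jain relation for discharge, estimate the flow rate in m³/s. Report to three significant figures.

Swamee-Jain (Type II): Q = -0.965·√(gD⁵h_f/L)·ln[ε/(3.7D) + √(3.17ν²L/(gD³h_f))]
√(gD⁵h_f/L) = √(9.81·0.0762⁵·101/1150) = 0.001488
ε/(3.7D) = 0.00213; √(3.17ν²L/(gD³h_f)) = 1.05×10^-4
Q = -0.965·0.001488·ln(0.002233) = 0.008764 m³/s
Check: V = 1.92 m/s, Re = 1.27×10^5, f = 0.03578, h_f = 102 m ≈ 101 m ✓

Q ≈ 0.00876 m³/s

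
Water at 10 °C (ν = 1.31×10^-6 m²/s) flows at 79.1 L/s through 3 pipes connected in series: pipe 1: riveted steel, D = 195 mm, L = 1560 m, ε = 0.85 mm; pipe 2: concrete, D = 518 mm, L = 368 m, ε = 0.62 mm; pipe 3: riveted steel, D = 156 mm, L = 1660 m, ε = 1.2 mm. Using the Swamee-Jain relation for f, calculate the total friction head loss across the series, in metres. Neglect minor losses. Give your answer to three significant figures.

Pipe 1: V = 2.649 m/s, Re = 3.94×10^5, ε/D = 0.00436, f = 0.02953, h_1 = f(L/D)V²/2g = 84.46 m
Pipe 2: V = 0.3753 m/s, Re = 1.48×10^5, ε/D = 0.00120, f = 0.02233, h_2 = f(L/D)V²/2g = 0.1139 m
Pipe 3: V = 4.138 m/s, Re = 4.93×10^5, ε/D = 0.00769, f = 0.03498, h_3 = f(L/D)V²/2g = 325.0 m
Series → Q common, losses add: H = Σh = 409.5 m

H ≈ 410 m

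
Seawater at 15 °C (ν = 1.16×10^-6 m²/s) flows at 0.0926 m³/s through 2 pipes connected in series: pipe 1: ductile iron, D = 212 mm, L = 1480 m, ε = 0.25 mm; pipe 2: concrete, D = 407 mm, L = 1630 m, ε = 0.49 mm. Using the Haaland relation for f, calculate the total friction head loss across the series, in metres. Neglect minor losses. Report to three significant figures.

Pipe 1: V = 2.623 m/s, Re = 4.79×10^5, ε/D = 0.00118, f = 0.02097, h_1 = f(L/D)V²/2g = 51.36 m
Pipe 2: V = 0.7118 m/s, Re = 2.50×10^5, ε/D = 0.00120, f = 0.02149, h_2 = f(L/D)V²/2g = 2.222 m
Series → Q common, losses add: H = Σh = 53.58 m

H ≈ 53.6 m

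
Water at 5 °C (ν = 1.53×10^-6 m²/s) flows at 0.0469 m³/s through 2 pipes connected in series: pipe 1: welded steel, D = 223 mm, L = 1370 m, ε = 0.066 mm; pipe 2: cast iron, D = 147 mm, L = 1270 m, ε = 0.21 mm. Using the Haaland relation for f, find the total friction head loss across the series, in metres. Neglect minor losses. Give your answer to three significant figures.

Pipe 1: V = 1.201 m/s, Re = 1.75×10^5, ε/D = 2.96×10^-4, f = 0.01776, h_1 = f(L/D)V²/2g = 8.018 m
Pipe 2: V = 2.763 m/s, Re = 2.66×10^5, ε/D = 0.00143, f = 0.02225, h_2 = f(L/D)V²/2g = 74.82 m
Series → Q common, losses add: H = Σh = 82.84 m

H ≈ 82.8 m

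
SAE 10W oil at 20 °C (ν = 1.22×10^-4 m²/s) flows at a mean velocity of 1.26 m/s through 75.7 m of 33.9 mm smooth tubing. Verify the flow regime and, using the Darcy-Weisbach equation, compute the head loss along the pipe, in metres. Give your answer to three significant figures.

h_f ≈ 33.0 m

Re = VD/ν = 1.26·0.03390/1.22×10^-4 = 350 → laminar (Re < 2300)
f = 64/Re = 0.1828
h_f = f(L/D)V²/(2g) = 0.1828·(75.7/0.03390)·1.26²/(2·9.81) = 33.03 m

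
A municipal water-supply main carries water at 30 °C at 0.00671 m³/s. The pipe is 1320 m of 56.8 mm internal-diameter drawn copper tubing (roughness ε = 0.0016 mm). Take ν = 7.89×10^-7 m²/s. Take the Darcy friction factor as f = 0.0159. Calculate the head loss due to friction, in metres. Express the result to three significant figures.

h_f ≈ 132 m

V = 4Q/(πD²) = 4·0.00671/(π·0.0568²) = 2.648 m/s
h_f = f(L/D)V²/(2g) = 0.01590·(1320/0.0568)·2.648²/(2·9.81) = 132.1 m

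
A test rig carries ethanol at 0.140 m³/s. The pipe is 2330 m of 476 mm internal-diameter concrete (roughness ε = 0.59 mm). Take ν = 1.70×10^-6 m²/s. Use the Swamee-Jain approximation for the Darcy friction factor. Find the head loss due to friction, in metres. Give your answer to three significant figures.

h_f ≈ 3.39 m

V = 4Q/(πD²) = 4·0.140/(π·0.476²) = 0.7867 m/s
Re = VD/ν = 0.7867·0.476/1.70×10^-6 = 2.20×10^5 → turbulent
ε/D = 0.59/476 = 0.00124
Swamee-Jain: f = 0.02198
h_f = f(L/D)V²/(2g) = 0.02198·(2330/0.476)·0.7867²/(2·9.81) = 3.394 m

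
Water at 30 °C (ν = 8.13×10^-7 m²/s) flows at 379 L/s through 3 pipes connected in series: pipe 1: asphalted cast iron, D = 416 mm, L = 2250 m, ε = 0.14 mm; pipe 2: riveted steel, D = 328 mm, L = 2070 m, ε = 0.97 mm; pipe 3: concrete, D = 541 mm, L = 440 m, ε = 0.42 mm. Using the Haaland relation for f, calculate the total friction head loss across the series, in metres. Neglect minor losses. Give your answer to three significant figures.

H ≈ 205 m

Pipe 1: V = 2.788 m/s, Re = 1.43×10^6, ε/D = 3.37×10^-4, f = 0.01576, h_1 = f(L/D)V²/2g = 33.77 m
Pipe 2: V = 4.485 m/s, Re = 1.81×10^6, ε/D = 0.00296, f = 0.02618, h_2 = f(L/D)V²/2g = 169.4 m
Pipe 3: V = 1.649 m/s, Re = 1.10×10^6, ε/D = 7.76×10^-4, f = 0.01881, h_3 = f(L/D)V²/2g = 2.119 m
Series → Q common, losses add: H = Σh = 205.3 m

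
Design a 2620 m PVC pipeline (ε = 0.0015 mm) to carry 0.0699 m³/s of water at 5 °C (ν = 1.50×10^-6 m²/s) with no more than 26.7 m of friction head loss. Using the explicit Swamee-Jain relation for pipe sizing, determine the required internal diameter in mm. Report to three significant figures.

D ≈ 229 mm

Swamee-Jain (Type III): D = 0.66·[ε^1.25·(LQ²/(gh_f))^4.75 + ν·Q^9.4·(L/(gh_f))^5.2]^0.04
LQ²/(gh_f) = 0.04887; L/(gh_f) = 10.00
Term 1 = ε^1.25·(…)^4.75 = 3.11×10^-14; Term 2 = ν·Q^9.4·(…)^5.2 = 3.27×10^-12
D = 0.66·(3.11×10^-14 + 3.27×10^-12)^0.04 = 0.2292 m = 229 mm
Check: V = 1.69 m/s, Re = 2.59×10^5, f = 0.01485, h_f = 24.8 m ≈ 26.7 m ✓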